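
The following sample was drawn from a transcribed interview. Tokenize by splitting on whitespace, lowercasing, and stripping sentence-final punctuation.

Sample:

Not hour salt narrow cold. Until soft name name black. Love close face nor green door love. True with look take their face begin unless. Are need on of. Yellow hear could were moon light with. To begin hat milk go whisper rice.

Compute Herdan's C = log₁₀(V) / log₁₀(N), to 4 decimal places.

0.9671

N = 43, V = 38.
log₁₀(V) = 1.579784, log₁₀(N) = 1.633468
C = 1.579784 / 1.633468 = 0.9671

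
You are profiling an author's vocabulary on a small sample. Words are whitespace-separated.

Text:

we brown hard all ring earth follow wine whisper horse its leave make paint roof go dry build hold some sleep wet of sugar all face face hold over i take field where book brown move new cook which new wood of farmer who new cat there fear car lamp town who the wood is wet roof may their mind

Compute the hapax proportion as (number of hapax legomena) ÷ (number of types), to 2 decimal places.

Frequencies: new:3, brown:2, all:2, roof:2, hold:2, wet:2, of:2, face:2, wood:2, who:2, we:1, hard:1, ring:1, earth:1, follow:1, wine:1, whisper:1, horse:1, its:1, leave:1, … (29 more, each freq 1)
Hapax count = 39; type count = 49.
Ratio = 39 / 49 = 0.80

0.80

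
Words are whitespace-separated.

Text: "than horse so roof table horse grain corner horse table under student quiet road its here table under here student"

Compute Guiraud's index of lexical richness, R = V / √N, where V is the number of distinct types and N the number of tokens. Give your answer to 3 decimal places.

N = 20, V = 13.
√N = 4.472136
R = 13 / 4.472136 = 2.907

2.907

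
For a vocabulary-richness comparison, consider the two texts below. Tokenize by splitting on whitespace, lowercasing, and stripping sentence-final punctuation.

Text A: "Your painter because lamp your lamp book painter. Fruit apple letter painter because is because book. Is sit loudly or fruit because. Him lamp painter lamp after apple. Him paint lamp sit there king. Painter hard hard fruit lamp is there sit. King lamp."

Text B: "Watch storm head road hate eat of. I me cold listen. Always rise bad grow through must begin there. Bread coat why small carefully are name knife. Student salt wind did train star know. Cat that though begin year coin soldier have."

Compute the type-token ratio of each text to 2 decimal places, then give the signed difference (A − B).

TTR(A) = 18/44 = 0.41
TTR(B) = 41/42 = 0.98
Difference = 0.41 − 0.98 = -0.57

-0.57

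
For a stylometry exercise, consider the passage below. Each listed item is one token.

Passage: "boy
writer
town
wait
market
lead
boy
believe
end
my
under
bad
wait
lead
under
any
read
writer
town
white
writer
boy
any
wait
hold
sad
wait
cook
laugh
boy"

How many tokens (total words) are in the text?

Tokens: boy, writer, town, wait, market, lead, boy, believe, end, my, under, bad, wait, lead, under, any, read, writer, town, white, writer, boy, any, wait, hold, sad, wait, cook, laugh, boy
N = 30

30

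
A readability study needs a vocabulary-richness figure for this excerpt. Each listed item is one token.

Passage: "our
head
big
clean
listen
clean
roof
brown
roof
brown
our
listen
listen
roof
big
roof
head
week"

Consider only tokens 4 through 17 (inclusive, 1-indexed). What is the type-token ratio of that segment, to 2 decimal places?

0.50

Segment tokens 4–17: clean, listen, clean, roof, brown, roof, brown, our, listen, listen, roof, big, roof, head
Segment N = 14, segment V = 7.
TTR = 7 / 14 = 0.50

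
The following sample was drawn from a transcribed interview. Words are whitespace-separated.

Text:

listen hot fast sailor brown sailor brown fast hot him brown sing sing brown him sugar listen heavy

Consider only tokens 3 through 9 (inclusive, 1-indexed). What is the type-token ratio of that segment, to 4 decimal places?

Segment tokens 3–9: fast, sailor, brown, sailor, brown, fast, hot
Segment N = 7, segment V = 4.
TTR = 4 / 7 = 0.5714

0.5714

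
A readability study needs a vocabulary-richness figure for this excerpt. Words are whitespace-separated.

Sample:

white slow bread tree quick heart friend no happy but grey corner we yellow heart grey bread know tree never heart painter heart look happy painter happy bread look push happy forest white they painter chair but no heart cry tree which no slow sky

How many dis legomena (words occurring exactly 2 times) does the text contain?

5

Frequencies: heart:5, happy:4, bread:3, tree:3, no:3, painter:3, white:2, slow:2, but:2, grey:2, look:2, quick:1, friend:1, corner:1, we:1, yellow:1, know:1, never:1, push:1, forest:1, … (5 more, each freq 1)
Words with frequency 2: but, grey, look, slow, white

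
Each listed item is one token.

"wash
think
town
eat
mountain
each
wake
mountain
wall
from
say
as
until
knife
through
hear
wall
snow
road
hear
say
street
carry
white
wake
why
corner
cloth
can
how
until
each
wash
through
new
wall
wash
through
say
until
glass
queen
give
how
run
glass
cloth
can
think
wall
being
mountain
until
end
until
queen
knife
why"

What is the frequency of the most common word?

Frequencies: until:5, wall:4, wash:3, mountain:3, say:3, through:3, think:2, each:2, wake:2, knife:2, hear:2, why:2, cloth:2, can:2, how:2, glass:2, queen:2, town:1, eat:1, from:1, … (12 more, each freq 1)
Most common: 'until' with frequency 5.

5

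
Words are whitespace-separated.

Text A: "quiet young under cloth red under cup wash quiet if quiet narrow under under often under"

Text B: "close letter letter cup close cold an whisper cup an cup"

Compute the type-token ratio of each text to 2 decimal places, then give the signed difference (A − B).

0.08

TTR(A) = 10/16 = 0.63
TTR(B) = 6/11 = 0.55
Difference = 0.63 − 0.55 = 0.08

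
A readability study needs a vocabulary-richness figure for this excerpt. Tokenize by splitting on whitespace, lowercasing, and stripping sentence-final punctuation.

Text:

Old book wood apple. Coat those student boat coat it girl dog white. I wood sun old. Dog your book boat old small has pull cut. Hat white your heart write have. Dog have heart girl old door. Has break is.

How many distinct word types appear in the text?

Distinct types: {apple, boat, book, break, coat, cut, dog, door, girl, has, hat, have, heart, i, is, it, old, pull, small, student, sun, those, white, wood, write, your}
V = 26

26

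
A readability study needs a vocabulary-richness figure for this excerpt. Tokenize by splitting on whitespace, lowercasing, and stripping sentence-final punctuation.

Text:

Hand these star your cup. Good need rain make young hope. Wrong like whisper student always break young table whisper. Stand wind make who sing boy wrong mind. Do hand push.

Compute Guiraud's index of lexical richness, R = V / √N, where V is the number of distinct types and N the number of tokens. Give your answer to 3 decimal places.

N = 31, V = 26.
√N = 5.567764
R = 26 / 5.567764 = 4.670

4.670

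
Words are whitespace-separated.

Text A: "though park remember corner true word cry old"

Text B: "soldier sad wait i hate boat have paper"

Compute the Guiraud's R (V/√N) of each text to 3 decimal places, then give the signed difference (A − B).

0.000

A: V=8, N=8, R=2.828
B: V=8, N=8, R=2.828
Difference = 2.828 − 2.828 = 0.000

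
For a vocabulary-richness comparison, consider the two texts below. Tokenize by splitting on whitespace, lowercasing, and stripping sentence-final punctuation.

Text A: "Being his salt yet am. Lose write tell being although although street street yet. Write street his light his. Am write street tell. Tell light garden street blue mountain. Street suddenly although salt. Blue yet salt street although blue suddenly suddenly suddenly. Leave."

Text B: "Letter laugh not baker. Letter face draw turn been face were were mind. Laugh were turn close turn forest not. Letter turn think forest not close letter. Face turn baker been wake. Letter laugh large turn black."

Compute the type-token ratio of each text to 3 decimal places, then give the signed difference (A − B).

-0.060

TTR(A) = 16/43 = 0.372
TTR(B) = 16/37 = 0.432
Difference = 0.372 − 0.432 = -0.060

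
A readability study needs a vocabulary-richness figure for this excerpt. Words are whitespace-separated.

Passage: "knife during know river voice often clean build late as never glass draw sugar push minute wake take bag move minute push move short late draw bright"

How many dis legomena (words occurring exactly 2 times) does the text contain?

Frequencies: late:2, draw:2, push:2, minute:2, move:2, knife:1, during:1, know:1, river:1, voice:1, often:1, clean:1, build:1, as:1, never:1, glass:1, sugar:1, wake:1, take:1, bag:1, … (2 more, each freq 1)
Words with frequency 2: draw, late, minute, move, push

5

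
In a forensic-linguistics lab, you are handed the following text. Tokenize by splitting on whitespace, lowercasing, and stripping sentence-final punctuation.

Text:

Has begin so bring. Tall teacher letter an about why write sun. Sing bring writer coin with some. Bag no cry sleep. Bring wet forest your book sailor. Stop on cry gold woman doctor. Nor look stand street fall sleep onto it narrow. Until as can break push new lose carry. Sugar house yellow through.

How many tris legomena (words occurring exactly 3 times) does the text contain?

Frequencies: bring:3, cry:2, sleep:2, has:1, begin:1, so:1, tall:1, teacher:1, letter:1, an:1, about:1, why:1, write:1, sun:1, sing:1, writer:1, coin:1, with:1, some:1, bag:1, … (31 more, each freq 1)
Words with frequency 3: bring

1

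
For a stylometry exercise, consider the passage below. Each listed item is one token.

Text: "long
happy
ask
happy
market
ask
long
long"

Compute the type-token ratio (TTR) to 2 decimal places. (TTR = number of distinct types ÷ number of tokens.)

N = 8 tokens, V = 4 types.
TTR = V / N = 4 / 8 = 0.50

0.50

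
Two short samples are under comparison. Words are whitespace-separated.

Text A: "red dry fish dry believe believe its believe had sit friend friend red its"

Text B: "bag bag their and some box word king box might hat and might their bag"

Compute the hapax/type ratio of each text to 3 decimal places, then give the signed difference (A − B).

A: hapax=3, V=8, ratio=0.375
B: hapax=4, V=9, ratio=0.444
Difference = 0.375 − 0.444 = -0.069

-0.069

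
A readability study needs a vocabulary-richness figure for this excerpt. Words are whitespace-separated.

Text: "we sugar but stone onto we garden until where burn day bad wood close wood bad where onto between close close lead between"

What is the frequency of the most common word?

3

Frequencies: close:3, we:2, onto:2, where:2, bad:2, wood:2, between:2, sugar:1, but:1, stone:1, garden:1, until:1, burn:1, day:1, lead:1
Most common: 'close' with frequency 3.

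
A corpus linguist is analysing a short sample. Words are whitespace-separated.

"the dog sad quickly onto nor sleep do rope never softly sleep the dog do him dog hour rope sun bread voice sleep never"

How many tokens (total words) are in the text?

24

Tokens: the, dog, sad, quickly, onto, nor, sleep, do, rope, never, softly, sleep, the, dog, do, him, dog, hour, rope, sun, bread, voice, sleep, never
N = 24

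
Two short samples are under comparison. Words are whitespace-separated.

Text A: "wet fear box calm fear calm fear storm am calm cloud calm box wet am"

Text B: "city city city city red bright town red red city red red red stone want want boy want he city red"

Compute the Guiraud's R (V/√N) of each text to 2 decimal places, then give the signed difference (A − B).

0.06

A: V=7, N=15, R=1.81
B: V=8, N=21, R=1.75
Difference = 1.81 − 1.75 = 0.06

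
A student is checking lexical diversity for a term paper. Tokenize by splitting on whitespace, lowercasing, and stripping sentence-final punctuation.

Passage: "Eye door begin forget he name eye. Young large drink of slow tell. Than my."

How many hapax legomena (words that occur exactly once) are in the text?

Frequencies: eye:2, door:1, begin:1, forget:1, he:1, name:1, young:1, large:1, drink:1, of:1, slow:1, tell:1, than:1, my:1
Hapax (freq=1): begin, door, drink, forget, he, large, my, name, of, slow, tell, than, young

13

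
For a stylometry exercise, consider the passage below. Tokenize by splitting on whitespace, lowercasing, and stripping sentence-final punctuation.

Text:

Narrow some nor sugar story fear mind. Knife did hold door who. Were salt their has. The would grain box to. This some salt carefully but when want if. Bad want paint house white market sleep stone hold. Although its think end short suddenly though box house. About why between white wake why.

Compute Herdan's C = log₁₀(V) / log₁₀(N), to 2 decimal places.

0.96

N = 53, V = 45.
log₁₀(V) = 1.653213, log₁₀(N) = 1.724276
C = 1.653213 / 1.724276 = 0.96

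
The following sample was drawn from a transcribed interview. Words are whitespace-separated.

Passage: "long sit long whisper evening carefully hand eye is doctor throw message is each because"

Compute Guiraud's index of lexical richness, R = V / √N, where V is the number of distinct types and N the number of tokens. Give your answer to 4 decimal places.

3.3566

N = 15, V = 13.
√N = 3.872983
R = 13 / 3.872983 = 3.3566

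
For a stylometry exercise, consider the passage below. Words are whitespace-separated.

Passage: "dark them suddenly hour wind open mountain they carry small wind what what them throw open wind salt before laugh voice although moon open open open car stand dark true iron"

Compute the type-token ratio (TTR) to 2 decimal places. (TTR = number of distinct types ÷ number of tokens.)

N = 31 tokens, V = 22 types.
TTR = V / N = 22 / 31 = 0.71

0.71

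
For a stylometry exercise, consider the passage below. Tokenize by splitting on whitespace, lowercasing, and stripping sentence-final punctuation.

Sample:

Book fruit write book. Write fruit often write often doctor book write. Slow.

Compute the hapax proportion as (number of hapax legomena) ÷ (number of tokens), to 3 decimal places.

0.154

Frequencies: write:4, book:3, fruit:2, often:2, doctor:1, slow:1
Hapax count = 2; token count = 13.
Ratio = 2 / 13 = 0.154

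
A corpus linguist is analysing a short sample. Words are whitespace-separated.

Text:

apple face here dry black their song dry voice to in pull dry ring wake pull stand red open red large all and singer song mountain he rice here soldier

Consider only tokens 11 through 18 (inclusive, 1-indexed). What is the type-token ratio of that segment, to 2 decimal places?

0.88

Segment tokens 11–18: in, pull, dry, ring, wake, pull, stand, red
Segment N = 8, segment V = 7.
TTR = 7 / 8 = 0.88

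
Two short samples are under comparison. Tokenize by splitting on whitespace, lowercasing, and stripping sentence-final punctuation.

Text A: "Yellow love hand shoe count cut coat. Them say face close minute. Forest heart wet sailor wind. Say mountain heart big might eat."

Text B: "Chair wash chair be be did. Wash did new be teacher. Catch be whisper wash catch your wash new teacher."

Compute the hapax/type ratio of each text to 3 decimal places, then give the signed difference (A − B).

0.683

A: hapax=19, V=21, ratio=0.905
B: hapax=2, V=9, ratio=0.222
Difference = 0.905 − 0.222 = 0.683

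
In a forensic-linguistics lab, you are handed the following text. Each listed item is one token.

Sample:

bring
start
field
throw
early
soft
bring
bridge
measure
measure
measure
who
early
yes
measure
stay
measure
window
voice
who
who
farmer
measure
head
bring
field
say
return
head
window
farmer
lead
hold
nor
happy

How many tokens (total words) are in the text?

Tokens: bring, start, field, throw, early, soft, bring, bridge, measure, measure, measure, who, early, yes, measure, stay, measure, window, voice, who, who, farmer, measure, head, bring, field, say, return, head, window, farmer, lead, hold, nor, happy
N = 35

35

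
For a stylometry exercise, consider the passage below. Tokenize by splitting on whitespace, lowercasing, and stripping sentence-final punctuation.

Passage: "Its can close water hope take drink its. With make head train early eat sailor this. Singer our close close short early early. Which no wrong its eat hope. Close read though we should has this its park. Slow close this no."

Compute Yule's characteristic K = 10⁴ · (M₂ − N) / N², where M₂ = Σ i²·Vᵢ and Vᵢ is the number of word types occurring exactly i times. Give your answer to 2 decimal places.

283.45

Frequencies: close:5, its:4, early:3, this:3, hope:2, eat:2, no:2, can:1, water:1, take:1, drink:1, with:1, make:1, head:1, train:1, sailor:1, singer:1, our:1, short:1, which:1, … (8 more, each freq 1)
N = 42. Frequency spectrum: V_1=21, V_2=3, V_3=2, V_4=1, V_5=1
M₂ = 1²·21 + 2²·3 + 3²·2 + 4²·1 + 5²·1 = 92
K = 10000 × (92 − 42) / 42² = 283.45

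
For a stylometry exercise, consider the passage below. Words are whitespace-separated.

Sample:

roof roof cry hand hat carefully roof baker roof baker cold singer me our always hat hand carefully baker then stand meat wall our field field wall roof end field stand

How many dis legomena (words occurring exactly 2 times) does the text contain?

6

Frequencies: roof:5, baker:3, field:3, hand:2, hat:2, carefully:2, our:2, stand:2, wall:2, cry:1, cold:1, singer:1, me:1, always:1, then:1, meat:1, end:1
Words with frequency 2: carefully, hand, hat, our, stand, wall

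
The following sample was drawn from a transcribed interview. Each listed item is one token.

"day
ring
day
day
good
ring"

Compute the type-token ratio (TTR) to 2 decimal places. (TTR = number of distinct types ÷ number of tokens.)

0.50

N = 6 tokens, V = 3 types.
TTR = V / N = 3 / 6 = 0.50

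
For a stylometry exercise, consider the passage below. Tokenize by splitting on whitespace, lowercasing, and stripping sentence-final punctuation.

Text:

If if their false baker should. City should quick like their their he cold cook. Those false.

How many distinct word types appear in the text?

12

Distinct types: {baker, city, cold, cook, false, he, if, like, quick, should, their, those}
V = 12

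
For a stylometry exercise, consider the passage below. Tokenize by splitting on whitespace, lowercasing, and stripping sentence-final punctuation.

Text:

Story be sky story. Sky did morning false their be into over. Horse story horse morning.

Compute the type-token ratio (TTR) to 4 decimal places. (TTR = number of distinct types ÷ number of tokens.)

0.6250

N = 16 tokens, V = 10 types.
TTR = V / N = 10 / 16 = 0.6250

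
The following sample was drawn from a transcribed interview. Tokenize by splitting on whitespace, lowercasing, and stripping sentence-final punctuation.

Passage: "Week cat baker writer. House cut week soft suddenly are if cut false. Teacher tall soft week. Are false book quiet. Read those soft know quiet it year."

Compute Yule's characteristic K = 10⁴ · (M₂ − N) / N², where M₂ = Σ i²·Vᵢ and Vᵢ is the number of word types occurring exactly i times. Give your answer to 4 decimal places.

255.1020

Frequencies: week:3, soft:3, cut:2, are:2, false:2, quiet:2, cat:1, baker:1, writer:1, house:1, suddenly:1, if:1, teacher:1, tall:1, book:1, read:1, those:1, know:1, it:1, year:1
N = 28. Frequency spectrum: V_1=14, V_2=4, V_3=2
M₂ = 1²·14 + 2²·4 + 3²·2 = 48
K = 10000 × (48 − 28) / 28² = 255.1020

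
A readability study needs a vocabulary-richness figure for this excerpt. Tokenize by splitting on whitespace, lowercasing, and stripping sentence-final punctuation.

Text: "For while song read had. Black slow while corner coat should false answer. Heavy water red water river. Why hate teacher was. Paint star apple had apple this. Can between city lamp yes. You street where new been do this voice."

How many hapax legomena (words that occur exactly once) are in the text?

Frequencies: while:2, had:2, water:2, apple:2, this:2, for:1, song:1, read:1, black:1, slow:1, corner:1, coat:1, should:1, false:1, answer:1, heavy:1, red:1, river:1, why:1, hate:1, … (16 more, each freq 1)
Hapax (freq=1): answer, been, between, black, can, city, coat, corner, do, false, for, hate, heavy, lamp, new, paint, read, red, river, should, slow, song, star, street, teacher, voice, was, where, why, yes, you

31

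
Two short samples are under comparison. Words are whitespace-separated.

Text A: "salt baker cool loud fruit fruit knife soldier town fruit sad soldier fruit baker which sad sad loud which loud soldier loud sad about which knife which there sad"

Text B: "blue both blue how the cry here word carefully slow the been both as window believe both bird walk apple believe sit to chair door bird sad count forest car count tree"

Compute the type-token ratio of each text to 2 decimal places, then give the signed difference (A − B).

TTR(A) = 12/29 = 0.41
TTR(B) = 25/32 = 0.78
Difference = 0.41 − 0.78 = -0.37

-0.37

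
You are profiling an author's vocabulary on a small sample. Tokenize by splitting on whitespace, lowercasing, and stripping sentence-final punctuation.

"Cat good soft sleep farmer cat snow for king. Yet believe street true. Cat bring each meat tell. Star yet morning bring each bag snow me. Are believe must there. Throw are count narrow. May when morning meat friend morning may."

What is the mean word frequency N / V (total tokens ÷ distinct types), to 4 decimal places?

1.4138

N = 41 tokens, V = 29 types.
Mean frequency = N / V = 41 / 29 = 1.4138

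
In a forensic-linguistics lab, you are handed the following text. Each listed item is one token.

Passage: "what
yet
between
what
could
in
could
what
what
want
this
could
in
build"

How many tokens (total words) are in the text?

Tokens: what, yet, between, what, could, in, could, what, what, want, this, could, in, build
N = 14

14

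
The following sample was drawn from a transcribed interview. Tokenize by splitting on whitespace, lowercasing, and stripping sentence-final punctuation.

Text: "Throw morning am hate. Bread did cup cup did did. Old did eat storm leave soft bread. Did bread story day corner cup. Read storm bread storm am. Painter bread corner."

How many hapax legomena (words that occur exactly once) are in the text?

Frequencies: bread:5, did:5, cup:3, storm:3, am:2, corner:2, throw:1, morning:1, hate:1, old:1, eat:1, leave:1, soft:1, story:1, day:1, read:1, painter:1
Hapax (freq=1): day, eat, hate, leave, morning, old, painter, read, soft, story, throw

11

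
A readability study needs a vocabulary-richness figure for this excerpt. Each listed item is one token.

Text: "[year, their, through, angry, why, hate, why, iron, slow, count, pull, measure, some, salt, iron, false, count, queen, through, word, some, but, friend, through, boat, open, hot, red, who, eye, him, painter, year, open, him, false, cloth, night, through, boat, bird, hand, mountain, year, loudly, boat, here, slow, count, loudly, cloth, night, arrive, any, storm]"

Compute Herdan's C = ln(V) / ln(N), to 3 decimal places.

N = 55, V = 36.
ln(V) = 3.583519, ln(N) = 4.007333
C = 3.583519 / 4.007333 = 0.894

0.894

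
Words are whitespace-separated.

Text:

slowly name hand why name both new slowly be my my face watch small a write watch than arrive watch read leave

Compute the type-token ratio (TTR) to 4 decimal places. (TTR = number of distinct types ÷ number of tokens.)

0.7727

N = 22 tokens, V = 17 types.
TTR = V / N = 17 / 22 = 0.7727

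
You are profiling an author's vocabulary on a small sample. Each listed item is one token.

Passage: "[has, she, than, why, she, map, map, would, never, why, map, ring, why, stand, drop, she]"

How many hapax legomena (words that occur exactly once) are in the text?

Frequencies: she:3, why:3, map:3, has:1, than:1, would:1, never:1, ring:1, stand:1, drop:1
Hapax (freq=1): drop, has, never, ring, stand, than, would

7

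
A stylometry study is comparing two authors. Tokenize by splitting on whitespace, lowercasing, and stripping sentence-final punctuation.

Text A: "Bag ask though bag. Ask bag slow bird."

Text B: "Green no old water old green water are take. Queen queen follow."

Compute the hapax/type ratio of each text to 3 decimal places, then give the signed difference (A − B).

0.100

A: hapax=3, V=5, ratio=0.600
B: hapax=4, V=8, ratio=0.500
Difference = 0.600 − 0.500 = 0.100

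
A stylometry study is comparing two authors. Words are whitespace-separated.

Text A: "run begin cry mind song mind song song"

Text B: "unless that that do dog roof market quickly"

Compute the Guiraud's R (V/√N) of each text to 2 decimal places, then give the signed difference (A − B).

-0.70

A: V=5, N=8, R=1.77
B: V=7, N=8, R=2.47
Difference = 1.77 − 2.47 = -0.70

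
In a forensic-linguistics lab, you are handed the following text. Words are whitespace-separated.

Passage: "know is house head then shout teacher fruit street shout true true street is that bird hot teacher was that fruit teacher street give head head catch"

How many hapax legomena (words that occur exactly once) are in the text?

8

Frequencies: head:3, teacher:3, street:3, is:2, shout:2, fruit:2, true:2, that:2, know:1, house:1, then:1, bird:1, hot:1, was:1, give:1, catch:1
Hapax (freq=1): bird, catch, give, hot, house, know, then, was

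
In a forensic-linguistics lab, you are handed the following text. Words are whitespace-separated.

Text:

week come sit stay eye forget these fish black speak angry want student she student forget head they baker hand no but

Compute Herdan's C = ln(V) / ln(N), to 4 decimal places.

N = 22, V = 20.
ln(V) = 2.995732, ln(N) = 3.091042
C = 2.995732 / 3.091042 = 0.9692

0.9692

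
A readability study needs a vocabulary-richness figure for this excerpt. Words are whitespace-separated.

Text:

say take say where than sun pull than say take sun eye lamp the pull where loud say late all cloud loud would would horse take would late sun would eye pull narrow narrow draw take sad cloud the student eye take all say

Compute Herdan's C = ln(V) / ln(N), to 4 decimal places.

0.7781

N = 44, V = 19.
ln(V) = 2.944439, ln(N) = 3.784190
C = 2.944439 / 3.784190 = 0.7781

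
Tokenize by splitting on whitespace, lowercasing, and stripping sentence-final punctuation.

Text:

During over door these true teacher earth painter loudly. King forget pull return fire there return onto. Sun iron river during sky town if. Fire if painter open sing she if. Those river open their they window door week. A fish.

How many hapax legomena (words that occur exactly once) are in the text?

24

Frequencies: if:3, during:2, door:2, painter:2, return:2, fire:2, river:2, open:2, over:1, these:1, true:1, teacher:1, earth:1, loudly:1, king:1, forget:1, pull:1, there:1, onto:1, sun:1, … (12 more, each freq 1)
Hapax (freq=1): a, earth, fish, forget, iron, king, loudly, onto, over, pull, she, sing, sky, sun, teacher, their, there, these, they, those, town, true, week, window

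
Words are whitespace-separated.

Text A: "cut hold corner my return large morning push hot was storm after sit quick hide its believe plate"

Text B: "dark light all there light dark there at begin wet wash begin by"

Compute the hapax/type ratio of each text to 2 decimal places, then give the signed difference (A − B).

0.44

A: hapax=18, V=18, ratio=1.00
B: hapax=5, V=9, ratio=0.56
Difference = 1.00 − 0.56 = 0.44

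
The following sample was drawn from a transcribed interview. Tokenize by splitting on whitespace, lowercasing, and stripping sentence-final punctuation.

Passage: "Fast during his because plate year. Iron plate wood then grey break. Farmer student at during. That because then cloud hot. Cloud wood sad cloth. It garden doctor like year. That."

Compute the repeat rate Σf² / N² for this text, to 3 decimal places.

Frequencies: during:2, because:2, plate:2, year:2, wood:2, then:2, that:2, cloud:2, fast:1, his:1, iron:1, grey:1, break:1, farmer:1, student:1, at:1, hot:1, sad:1, cloth:1, it:1, … (3 more, each freq 1)
Σf² = 47; N² = 961
Repeat rate = 47 / 961 = 0.049

0.049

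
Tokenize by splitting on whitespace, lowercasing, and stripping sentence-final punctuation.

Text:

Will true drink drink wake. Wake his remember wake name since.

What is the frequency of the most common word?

Frequencies: wake:3, drink:2, will:1, true:1, his:1, remember:1, name:1, since:1
Most common: 'wake' with frequency 3.

3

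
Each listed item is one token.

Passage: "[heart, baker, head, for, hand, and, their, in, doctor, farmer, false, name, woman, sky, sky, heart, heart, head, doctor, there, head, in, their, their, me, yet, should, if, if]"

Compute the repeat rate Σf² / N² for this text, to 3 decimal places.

0.065

Frequencies: heart:3, head:3, their:3, in:2, doctor:2, sky:2, if:2, baker:1, for:1, hand:1, and:1, farmer:1, false:1, name:1, woman:1, there:1, me:1, yet:1, should:1
Σf² = 55; N² = 841
Repeat rate = 55 / 841 = 0.065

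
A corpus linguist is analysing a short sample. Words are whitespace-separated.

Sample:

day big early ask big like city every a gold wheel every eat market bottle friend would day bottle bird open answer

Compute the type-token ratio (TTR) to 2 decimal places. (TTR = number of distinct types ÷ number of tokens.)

N = 22 tokens, V = 18 types.
TTR = V / N = 18 / 22 = 0.82

0.82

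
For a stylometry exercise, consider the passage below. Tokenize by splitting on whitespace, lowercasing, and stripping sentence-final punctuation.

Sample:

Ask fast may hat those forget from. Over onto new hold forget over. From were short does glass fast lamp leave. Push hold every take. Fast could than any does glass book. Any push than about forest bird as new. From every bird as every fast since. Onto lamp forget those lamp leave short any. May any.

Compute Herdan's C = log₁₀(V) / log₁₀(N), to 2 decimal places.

0.83

N = 57, V = 29.
log₁₀(V) = 1.462398, log₁₀(N) = 1.755875
C = 1.462398 / 1.755875 = 0.83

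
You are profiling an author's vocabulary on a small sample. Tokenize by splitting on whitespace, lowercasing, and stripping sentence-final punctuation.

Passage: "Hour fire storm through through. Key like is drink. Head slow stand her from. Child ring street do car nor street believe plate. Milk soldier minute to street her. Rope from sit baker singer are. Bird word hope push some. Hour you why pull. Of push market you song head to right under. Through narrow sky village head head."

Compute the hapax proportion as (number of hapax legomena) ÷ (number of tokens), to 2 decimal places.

0.63

Frequencies: head:4, through:3, street:3, hour:2, her:2, from:2, to:2, push:2, you:2, fire:1, storm:1, key:1, like:1, is:1, drink:1, slow:1, stand:1, child:1, ring:1, do:1, … (26 more, each freq 1)
Hapax count = 37; token count = 59.
Ratio = 37 / 59 = 0.63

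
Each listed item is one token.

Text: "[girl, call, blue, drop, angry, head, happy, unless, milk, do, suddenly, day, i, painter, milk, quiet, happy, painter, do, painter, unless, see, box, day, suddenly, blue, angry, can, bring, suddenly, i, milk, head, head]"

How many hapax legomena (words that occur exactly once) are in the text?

Frequencies: head:3, milk:3, suddenly:3, painter:3, blue:2, angry:2, happy:2, unless:2, do:2, day:2, i:2, girl:1, call:1, drop:1, quiet:1, see:1, box:1, can:1, bring:1
Hapax (freq=1): box, bring, call, can, drop, girl, quiet, see

8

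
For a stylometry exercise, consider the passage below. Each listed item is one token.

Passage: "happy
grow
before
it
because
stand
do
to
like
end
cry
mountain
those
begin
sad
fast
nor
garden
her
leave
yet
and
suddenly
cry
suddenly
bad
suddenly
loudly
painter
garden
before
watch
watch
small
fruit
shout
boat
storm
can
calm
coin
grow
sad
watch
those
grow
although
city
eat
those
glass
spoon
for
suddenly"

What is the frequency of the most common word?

4

Frequencies: suddenly:4, grow:3, those:3, watch:3, before:2, cry:2, sad:2, garden:2, happy:1, it:1, because:1, stand:1, do:1, to:1, like:1, end:1, mountain:1, begin:1, fast:1, nor:1, … (21 more, each freq 1)
Most common: 'suddenly' with frequency 4.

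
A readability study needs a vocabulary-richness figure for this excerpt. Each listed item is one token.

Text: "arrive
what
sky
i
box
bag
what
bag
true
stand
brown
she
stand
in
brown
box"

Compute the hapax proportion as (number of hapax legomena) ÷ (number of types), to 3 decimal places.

Frequencies: what:2, box:2, bag:2, stand:2, brown:2, arrive:1, sky:1, i:1, true:1, she:1, in:1
Hapax count = 6; type count = 11.
Ratio = 6 / 11 = 0.545

0.545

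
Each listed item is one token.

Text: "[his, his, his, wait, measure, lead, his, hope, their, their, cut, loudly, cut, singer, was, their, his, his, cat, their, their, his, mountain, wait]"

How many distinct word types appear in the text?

Distinct types: {cat, cut, his, hope, lead, loudly, measure, mountain, singer, their, wait, was}
V = 12

12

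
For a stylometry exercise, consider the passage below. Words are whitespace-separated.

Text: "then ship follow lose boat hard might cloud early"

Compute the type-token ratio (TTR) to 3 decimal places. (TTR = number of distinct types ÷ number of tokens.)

1.000

N = 9 tokens, V = 9 types.
TTR = V / N = 9 / 9 = 1.000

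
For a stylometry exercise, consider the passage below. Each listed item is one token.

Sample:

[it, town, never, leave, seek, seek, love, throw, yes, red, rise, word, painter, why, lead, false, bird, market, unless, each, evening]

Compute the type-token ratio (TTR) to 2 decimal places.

N = 21 tokens, V = 20 types.
TTR = V / N = 20 / 21 = 0.95

0.95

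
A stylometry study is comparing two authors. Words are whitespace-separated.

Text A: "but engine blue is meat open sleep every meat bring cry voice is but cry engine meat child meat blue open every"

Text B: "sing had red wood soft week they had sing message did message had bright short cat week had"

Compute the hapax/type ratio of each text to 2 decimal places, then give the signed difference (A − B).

-0.34

A: hapax=4, V=12, ratio=0.33
B: hapax=8, V=12, ratio=0.67
Difference = 0.33 − 0.67 = -0.34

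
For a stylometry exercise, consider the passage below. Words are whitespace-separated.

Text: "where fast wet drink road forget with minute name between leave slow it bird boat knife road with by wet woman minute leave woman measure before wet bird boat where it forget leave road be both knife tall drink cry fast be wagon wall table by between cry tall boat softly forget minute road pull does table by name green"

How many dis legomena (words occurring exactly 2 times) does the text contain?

Frequencies: road:4, wet:3, forget:3, minute:3, leave:3, boat:3, by:3, where:2, fast:2, drink:2, with:2, name:2, between:2, it:2, bird:2, knife:2, woman:2, be:2, tall:2, cry:2, table:2, slow:1, measure:1, before:1, both:1, wagon:1, wall:1, softly:1, pull:1, does:1, green:1
Words with frequency 2: be, between, bird, cry, drink, fast, it, knife, name, table, tall, where, with, woman

14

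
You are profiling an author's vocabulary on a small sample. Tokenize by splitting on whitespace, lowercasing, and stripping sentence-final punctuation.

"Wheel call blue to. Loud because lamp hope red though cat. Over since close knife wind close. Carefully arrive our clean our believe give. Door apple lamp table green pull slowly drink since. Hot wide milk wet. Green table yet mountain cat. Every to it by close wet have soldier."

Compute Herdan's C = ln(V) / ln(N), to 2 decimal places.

0.94

N = 50, V = 40.
ln(V) = 3.688879, ln(N) = 3.912023
C = 3.688879 / 3.912023 = 0.94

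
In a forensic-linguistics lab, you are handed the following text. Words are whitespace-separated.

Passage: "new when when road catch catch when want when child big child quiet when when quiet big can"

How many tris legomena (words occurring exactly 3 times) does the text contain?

0

Frequencies: when:6, catch:2, child:2, big:2, quiet:2, new:1, road:1, want:1, can:1
Words with frequency 3: (none)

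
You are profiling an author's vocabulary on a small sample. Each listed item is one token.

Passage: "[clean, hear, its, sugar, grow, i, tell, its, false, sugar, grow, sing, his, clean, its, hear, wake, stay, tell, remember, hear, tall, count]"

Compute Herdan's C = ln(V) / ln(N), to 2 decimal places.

0.86

N = 23, V = 15.
ln(V) = 2.708050, ln(N) = 3.135494
C = 2.708050 / 3.135494 = 0.86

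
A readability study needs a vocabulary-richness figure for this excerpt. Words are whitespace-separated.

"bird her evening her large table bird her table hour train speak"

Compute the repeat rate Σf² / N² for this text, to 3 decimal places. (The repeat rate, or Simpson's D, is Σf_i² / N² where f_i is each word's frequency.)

0.153

Frequencies: her:3, bird:2, table:2, evening:1, large:1, hour:1, train:1, speak:1
Σf² = 22; N² = 144
Repeat rate = 22 / 144 = 0.153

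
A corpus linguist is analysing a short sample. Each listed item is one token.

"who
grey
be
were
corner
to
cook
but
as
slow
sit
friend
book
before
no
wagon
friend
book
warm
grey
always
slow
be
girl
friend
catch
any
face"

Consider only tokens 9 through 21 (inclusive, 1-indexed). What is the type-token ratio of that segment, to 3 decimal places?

Segment tokens 9–21: as, slow, sit, friend, book, before, no, wagon, friend, book, warm, grey, always
Segment N = 13, segment V = 11.
TTR = 11 / 13 = 0.846

0.846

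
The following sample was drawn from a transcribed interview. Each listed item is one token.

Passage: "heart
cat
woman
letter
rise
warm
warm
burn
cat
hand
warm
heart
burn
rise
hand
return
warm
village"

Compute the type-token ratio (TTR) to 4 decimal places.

N = 18 tokens, V = 10 types.
TTR = V / N = 10 / 18 = 0.5556

0.5556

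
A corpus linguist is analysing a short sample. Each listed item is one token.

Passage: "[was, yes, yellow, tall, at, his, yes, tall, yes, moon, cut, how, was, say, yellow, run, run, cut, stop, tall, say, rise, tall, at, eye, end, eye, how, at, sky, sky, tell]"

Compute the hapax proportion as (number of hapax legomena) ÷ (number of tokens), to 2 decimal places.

0.19

Frequencies: tall:4, yes:3, at:3, was:2, yellow:2, cut:2, how:2, say:2, run:2, eye:2, sky:2, his:1, moon:1, stop:1, rise:1, end:1, tell:1
Hapax count = 6; token count = 32.
Ratio = 6 / 32 = 0.19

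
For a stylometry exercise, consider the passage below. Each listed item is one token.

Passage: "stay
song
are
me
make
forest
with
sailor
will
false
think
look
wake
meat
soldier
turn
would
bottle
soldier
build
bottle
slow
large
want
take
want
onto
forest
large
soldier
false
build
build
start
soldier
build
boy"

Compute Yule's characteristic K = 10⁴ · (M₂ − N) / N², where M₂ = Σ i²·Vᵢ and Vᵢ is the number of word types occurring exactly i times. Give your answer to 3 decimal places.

248.356

Frequencies: soldier:4, build:4, forest:2, false:2, bottle:2, large:2, want:2, stay:1, song:1, are:1, me:1, make:1, with:1, sailor:1, will:1, think:1, look:1, wake:1, meat:1, turn:1, … (6 more, each freq 1)
N = 37. Frequency spectrum: V_1=19, V_2=5, V_4=2
M₂ = 1²·19 + 2²·5 + 4²·2 = 71
K = 10000 × (71 − 37) / 37² = 248.356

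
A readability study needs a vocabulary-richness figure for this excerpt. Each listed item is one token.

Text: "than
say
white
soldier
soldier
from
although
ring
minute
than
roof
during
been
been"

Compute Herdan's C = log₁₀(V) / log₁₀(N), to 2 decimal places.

0.91

N = 14, V = 11.
log₁₀(V) = 1.041393, log₁₀(N) = 1.146128
C = 1.041393 / 1.146128 = 0.91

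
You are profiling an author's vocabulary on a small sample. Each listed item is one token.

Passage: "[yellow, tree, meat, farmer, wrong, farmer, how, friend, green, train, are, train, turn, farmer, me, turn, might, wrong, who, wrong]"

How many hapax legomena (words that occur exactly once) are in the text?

Frequencies: farmer:3, wrong:3, train:2, turn:2, yellow:1, tree:1, meat:1, how:1, friend:1, green:1, are:1, me:1, might:1, who:1
Hapax (freq=1): are, friend, green, how, me, meat, might, tree, who, yellow

10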